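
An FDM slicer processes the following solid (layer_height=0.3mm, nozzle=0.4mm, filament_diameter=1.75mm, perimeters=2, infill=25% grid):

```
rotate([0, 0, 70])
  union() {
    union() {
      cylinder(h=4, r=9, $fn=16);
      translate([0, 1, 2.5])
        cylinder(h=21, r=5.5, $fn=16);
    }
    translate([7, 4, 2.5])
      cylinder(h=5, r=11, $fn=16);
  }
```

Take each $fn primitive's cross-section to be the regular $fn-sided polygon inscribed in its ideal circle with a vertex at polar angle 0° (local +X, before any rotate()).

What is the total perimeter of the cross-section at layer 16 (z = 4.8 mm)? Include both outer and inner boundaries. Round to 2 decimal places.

At z = 4.8 mm: the cylinder is not intersected at this z (z outside [0, 4]); the cylinder at (0, 1): section is a regular 16-gon, circumradius r=5.5 (perimeter = 2·16·5.500·sin(180°/16) = 34.34 mm); Taking the union: only the r=5.5 cylinder at (0, 1) is present, so the union is just that shape — boundary = 34.34 mm; the cylinder at (7, 4): section is a regular 16-gon, circumradius r=11 (perimeter = 2·16·11.000·sin(180°/16) = 68.67 mm); Combining (union): the regions partially overlap (shared area 76.08 mm²), so the edge portions inside another operand are dropped and the merged outline is re-measured after clipping — boundary = 71.12 mm; (whole slice rotated 70° about Z — lengths, areas and connectivity unchanged). Overall, the cross-section is a single solid region. Total boundary length (outer) = 71.12 mm.

71.12 mm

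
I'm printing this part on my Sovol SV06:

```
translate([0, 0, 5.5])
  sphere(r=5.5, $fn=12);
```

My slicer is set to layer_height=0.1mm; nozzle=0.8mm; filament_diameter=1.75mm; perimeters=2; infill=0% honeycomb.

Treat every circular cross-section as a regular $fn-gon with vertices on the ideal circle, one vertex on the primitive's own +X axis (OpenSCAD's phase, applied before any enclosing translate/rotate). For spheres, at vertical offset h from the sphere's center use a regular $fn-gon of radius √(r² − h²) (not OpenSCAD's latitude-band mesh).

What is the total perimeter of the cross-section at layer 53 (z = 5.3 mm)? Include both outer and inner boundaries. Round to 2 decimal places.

34.14 mm

At z = 5.3 mm: the r=5.5 sphere contributes a regular 12-gon of circumradius √(5.5²−0.2²) = 5.496 (perimeter = 2·12·5.496·sin(180°/12) = 34.14 mm). Overall, the cross-section is a single solid region. Total boundary length (outer) = 34.14 mm.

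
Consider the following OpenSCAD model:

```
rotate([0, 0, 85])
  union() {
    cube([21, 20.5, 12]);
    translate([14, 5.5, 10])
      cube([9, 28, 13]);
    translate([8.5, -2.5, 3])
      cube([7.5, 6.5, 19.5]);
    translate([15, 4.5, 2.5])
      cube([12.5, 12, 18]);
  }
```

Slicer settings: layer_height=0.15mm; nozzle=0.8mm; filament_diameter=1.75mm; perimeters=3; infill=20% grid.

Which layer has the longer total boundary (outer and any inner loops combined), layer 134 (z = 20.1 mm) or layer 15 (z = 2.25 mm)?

Layer 134 (z = 20.1): the cube is not intersected at this z (z outside [0, 12]); the cube at (14, 5.5) (footprint 9×28) is included at this height (perimeter 74.00 mm); the cube at (8.5, -2.5) is present — its section is the full 7.5×6.5 rectangle (perimeter 28.00 mm); the 12.5×12 cube at (15, 4.5) contributes its full rectangle (perimeter 49.00 mm); Merging all regions: the regions partially overlap (shared area 88.00 mm²), so the edge portions inside another operand are dropped and the merged outline is re-measured after clipping — boundary = 113.00 mm; (rotated 85° about Z; rotation is an isometry so areas/perimeters/island counts are preserved). So its perimeter = 113.00 mm. Layer 15 (z = 2.25): the cube is present — its section is the full 21×20.5 rectangle (perimeter 83.00 mm); the cube at (14, 5.5) is absent (z outside [10, 23]); the cube at (8.5, -2.5) is not intersected at this z (z outside [3, 22.5]); the cube at (15, 4.5) is absent (z outside [2.5, 20.5]); Merging all regions: only the 21×20.5 cube is present, so the union is just that shape — boundary = 83.00 mm; (whole slice rotated 85° about Z — lengths, areas and connectivity unchanged). So its perimeter = 83.00 mm. Layer 134 is larger (113.00 vs 83.00 mm).

layer 134 (z = 20.1 mm)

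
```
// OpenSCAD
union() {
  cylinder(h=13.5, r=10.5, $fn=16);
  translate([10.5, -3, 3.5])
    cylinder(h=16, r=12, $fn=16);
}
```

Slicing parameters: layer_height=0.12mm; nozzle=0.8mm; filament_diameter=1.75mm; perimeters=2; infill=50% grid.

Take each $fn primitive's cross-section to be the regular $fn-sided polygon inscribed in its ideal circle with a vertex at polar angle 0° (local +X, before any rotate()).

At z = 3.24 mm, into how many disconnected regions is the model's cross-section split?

At z = 3.24 mm: the r=10.5 cylinder contributes a regular 16-gon of circumradius 10.5; the cylinder at (10.5, -3) is absent (z outside [3.5, 19.5]); Combining (union): only the r=10.5 cylinder is present, so the union is just that shape — 1 connected region. The result has 1 disconnected region.

1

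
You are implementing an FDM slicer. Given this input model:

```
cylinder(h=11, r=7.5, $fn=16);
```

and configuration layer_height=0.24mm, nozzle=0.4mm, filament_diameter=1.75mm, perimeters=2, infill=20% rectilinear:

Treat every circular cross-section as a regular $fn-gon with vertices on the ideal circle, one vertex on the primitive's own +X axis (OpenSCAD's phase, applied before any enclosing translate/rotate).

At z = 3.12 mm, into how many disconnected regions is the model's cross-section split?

1

At z = 3.12 mm: the r=7.5 cylinder contributes a regular 16-gon of circumradius 7.5. The result has 1 disconnected region.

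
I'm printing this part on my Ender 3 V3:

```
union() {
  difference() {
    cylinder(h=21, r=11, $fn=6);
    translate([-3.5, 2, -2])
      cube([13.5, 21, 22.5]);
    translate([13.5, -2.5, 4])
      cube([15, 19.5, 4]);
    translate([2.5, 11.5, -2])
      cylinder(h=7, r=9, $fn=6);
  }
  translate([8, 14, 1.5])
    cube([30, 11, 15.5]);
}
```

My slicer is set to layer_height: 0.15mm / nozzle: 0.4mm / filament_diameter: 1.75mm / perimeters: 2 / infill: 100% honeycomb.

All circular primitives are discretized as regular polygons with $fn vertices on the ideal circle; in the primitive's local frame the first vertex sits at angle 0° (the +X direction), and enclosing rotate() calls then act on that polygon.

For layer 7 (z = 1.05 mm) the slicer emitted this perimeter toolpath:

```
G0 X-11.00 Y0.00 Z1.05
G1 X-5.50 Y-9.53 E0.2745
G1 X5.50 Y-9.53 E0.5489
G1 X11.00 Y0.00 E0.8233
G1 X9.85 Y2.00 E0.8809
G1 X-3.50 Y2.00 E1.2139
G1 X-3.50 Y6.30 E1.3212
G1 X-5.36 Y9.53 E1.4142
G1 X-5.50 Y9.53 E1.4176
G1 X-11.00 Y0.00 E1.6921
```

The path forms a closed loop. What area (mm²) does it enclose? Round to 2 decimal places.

227.36 mm²

Apply the shoelace formula to the sequence of (X, Y) vertices; enclosed area = 227.36 mm².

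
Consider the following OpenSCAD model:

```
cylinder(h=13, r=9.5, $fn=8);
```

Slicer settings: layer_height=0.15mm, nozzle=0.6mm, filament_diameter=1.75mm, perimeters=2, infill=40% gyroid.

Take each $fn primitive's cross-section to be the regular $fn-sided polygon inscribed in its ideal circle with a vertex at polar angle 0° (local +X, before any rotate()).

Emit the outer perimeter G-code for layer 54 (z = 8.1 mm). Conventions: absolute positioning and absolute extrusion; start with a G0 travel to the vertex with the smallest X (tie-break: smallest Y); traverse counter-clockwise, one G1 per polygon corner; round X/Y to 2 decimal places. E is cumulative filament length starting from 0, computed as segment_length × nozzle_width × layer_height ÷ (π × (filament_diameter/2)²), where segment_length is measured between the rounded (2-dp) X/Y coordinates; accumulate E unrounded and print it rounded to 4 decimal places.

At z = 8.1 mm: the cylinder: section is a regular 8-gon, circumradius r=9.5. The outline is a single polygon with 8 vertices. Extrusion per mm of travel: 0.6 × 0.15 / (π × 0.875²) = 0.037418. Accumulating E over each segment gives final E = 2.1769.

G0 X-9.50 Y0.00 Z8.10
G1 X-6.72 Y-6.72 E0.2721
G1 X0.00 Y-9.50 E0.5442
G1 X6.72 Y-6.72 E0.8163
G1 X9.50 Y0.00 E1.0885
G1 X6.72 Y6.72 E1.3606
G1 X0.00 Y9.50 E1.6327
G1 X-6.72 Y6.72 E1.9048
G1 X-9.50 Y0.00 E2.1769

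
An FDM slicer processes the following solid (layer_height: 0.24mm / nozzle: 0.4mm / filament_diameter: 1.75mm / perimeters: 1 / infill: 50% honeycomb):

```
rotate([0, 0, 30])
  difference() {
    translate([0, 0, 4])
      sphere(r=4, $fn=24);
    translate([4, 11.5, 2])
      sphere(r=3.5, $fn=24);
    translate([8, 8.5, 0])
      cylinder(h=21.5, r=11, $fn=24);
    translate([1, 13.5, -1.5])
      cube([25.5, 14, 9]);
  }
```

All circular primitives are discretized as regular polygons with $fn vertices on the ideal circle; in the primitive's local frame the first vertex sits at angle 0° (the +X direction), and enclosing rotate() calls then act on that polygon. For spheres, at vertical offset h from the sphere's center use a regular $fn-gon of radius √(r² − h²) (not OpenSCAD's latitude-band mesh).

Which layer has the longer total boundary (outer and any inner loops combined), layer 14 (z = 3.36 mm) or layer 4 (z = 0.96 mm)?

layer 14 (z = 3.36 mm)

Layer 14 (z = 3.36): the r=4 sphere slices to a regular 24-gon of circumradius 3.948 (√(r²−h²) with h=0.64 from center) (perimeter = 2·24·3.948·sin(180°/24) = 24.74 mm); the r=3.5 sphere at (4, 11.5) contributes a regular 24-gon of circumradius √(3.5²−1.36²) = 3.225 (perimeter = 2·24·3.225·sin(180°/24) = 20.21 mm); the r=11 cylinder at (8, 8.5) gives a regular 24-gon of circumradius 11 (constant along its height) (perimeter = 2·24·11.000·sin(180°/24) = 68.92 mm); the cube at (1, 13.5) (footprint 25.5×14) is included at this height (perimeter 79.00 mm); Taking the first minus the rest: starting from the r=4 sphere, the r=3.5 sphere at (4, 11.5) misses the remaining region (no effect); the r=11 cylinder at (8, 8.5) partially overlaps it — only the 16.82 mm² overlap (of its 375.81 mm²) is removed, clipping the outline; the 25.5×14 cube at (1, 13.5) misses the remaining region (no effect) — boundary = 22.72 mm; (rotated 30° about Z; rotation is an isometry so areas/perimeters/island counts are preserved). So its perimeter = 22.72 mm. Layer 4 (z = 0.96): the sphere: section is a regular 24-gon, circumradius = √(r²−h²) = √(4²−3.04²) = 2.600 (perimeter = 2·24·2.600·sin(180°/24) = 16.29 mm); the r=3.5 sphere at (4, 11.5) contributes a regular 24-gon of circumradius √(3.5²−1.04²) = 3.342 (perimeter = 2·24·3.342·sin(180°/24) = 20.94 mm); the r=11 cylinder at (8, 8.5) gives a regular 24-gon of circumradius 11 (constant along its height) (perimeter = 2·24·11.000·sin(180°/24) = 68.92 mm); the 25.5×14 cube at (1, 13.5) contributes its full rectangle (perimeter 79.00 mm); Subtracting the remaining from the first: starting from the r=4 sphere, the r=3.5 sphere at (4, 11.5) misses the remaining region (no effect); the r=11 cylinder at (8, 8.5) partially overlaps it — only the 6.28 mm² overlap (of its 375.81 mm²) is removed, clipping the outline; the 25.5×14 cube at (1, 13.5) misses the remaining region (no effect) — boundary = 14.98 mm; (rotated 30° about Z; rotation is an isometry so areas/perimeters/island counts are preserved). So its perimeter = 14.98 mm. Layer 14 is larger (22.72 vs 14.98 mm).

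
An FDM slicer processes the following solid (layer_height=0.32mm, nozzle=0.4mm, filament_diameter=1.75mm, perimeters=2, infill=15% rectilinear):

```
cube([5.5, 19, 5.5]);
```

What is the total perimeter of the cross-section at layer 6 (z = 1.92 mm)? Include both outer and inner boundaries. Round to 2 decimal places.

At z = 1.92 mm: the 5.5×19 cube contributes its full rectangle (perimeter 49.00 mm). Overall, the cross-section is a single solid region. Total boundary length (outer) = 49.00 mm.

49.00 mm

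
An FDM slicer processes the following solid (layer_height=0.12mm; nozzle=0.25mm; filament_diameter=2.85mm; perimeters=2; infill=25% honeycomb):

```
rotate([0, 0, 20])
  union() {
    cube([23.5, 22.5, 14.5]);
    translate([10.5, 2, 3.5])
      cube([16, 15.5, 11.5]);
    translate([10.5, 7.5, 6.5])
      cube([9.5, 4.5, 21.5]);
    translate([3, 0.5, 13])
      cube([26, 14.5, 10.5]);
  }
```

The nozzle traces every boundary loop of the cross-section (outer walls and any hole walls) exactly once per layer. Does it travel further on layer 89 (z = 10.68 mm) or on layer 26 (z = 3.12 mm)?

Layer 89 (z = 10.68): the cube is present — its section is the full 23.5×22.5 rectangle (perimeter 92.00 mm); the cube at (10.5, 2) is present — its section is the full 16×15.5 rectangle (perimeter 63.00 mm); the 9.5×4.5 cube at (10.5, 7.5) contributes its full rectangle (perimeter 28.00 mm); the cube at (3, 0.5) is absent (z outside [13, 23.5]); Merging all regions: the regions partially overlap (shared area 244.25 mm²), so the edge portions inside another operand are dropped and the merged outline is re-measured after clipping — boundary = 98.00 mm; (whole slice rotated 20° about Z — lengths, areas and connectivity unchanged). So its perimeter = 98.00 mm. Layer 26 (z = 3.12): the cube is present — its section is the full 23.5×22.5 rectangle (perimeter 92.00 mm); the cube at (10.5, 2) does not reach this height (z outside [3.5, 15]); the cube at (10.5, 7.5) does not reach this height (z outside [6.5, 28]); the cube at (3, 0.5) is not intersected at this z (z outside [13, 23.5]); Merging all regions: only the 23.5×22.5 cube is present, so the union is just that shape — boundary = 92.00 mm; (whole slice rotated 20° about Z — lengths, areas and connectivity unchanged). So its perimeter = 92.00 mm. Layer 89 is larger (98.00 vs 92.00 mm).

layer 89 (z = 10.68 mm)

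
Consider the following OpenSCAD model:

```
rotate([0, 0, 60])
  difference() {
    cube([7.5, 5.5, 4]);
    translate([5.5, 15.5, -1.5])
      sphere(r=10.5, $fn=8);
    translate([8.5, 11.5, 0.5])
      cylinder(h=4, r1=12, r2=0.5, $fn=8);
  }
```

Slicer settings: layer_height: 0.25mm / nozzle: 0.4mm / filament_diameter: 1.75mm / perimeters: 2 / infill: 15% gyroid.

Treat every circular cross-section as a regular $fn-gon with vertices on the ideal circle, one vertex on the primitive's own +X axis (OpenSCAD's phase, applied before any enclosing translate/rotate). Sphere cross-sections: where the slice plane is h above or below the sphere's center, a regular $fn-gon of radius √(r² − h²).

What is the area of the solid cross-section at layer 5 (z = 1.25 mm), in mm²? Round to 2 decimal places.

27.98 mm²

At z = 1.25 mm: the cube (footprint 7.5×5.5) is included at this height (area 41.25 mm²); the r=10.5 sphere at (5.5, 15.5) contributes a regular 8-gon of circumradius √(10.5²−2.75²) = 10.133 (area = (8/2)·10.133²·sin(360°/8) = 290.44 mm²); the cone at (8.5, 11.5): at t=0.188 of its height the radius interpolates to r₁+(r₂−r₁)t = 9.844, giving a regular 8-gon of that circumradius (area = (8/2)·9.844²·sin(360°/8) = 274.07 mm²); Subtracting the remaining from the first: starting from the 7.5×5.5 cube (41.25 mm²), the r=10.5 sphere at (5.5, 15.5) partially overlaps it — only the 0.04 mm² overlap (of its 290.44 mm²) is removed, clipping the outline; the cone at (8.5, 11.5) partially overlaps it — only the 13.23 mm² overlap (of its 274.07 mm²) is removed, clipping the outline — area = 27.98 mm²; (whole slice rotated 60° about Z — lengths, areas and connectivity unchanged). Overall, the cross-section is a single solid region. Net area = 27.98 mm².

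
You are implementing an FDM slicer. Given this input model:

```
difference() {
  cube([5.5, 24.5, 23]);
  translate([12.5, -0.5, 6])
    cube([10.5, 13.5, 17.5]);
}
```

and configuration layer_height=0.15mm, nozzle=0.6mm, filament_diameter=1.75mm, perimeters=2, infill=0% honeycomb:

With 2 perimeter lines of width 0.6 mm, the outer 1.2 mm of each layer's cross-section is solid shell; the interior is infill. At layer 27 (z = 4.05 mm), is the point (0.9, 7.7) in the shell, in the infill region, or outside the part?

shell

At z = 4.05 mm: the cube is present — its section is the full 5.5×24.5 rectangle; the cube at (12.5, -0.5) is not intersected at this z (z outside [6, 23.5]); Taking the first minus the rest: none of the subtracted shapes is present at this height, so the 5.5×24.5 cube is unchanged — 1 connected region. Overall, the cross-section is a single solid region. The nearest boundary edge runs (0.00, 24.50)→(0.00, 0.00); distance from the point to it = 0.90 mm. The point is inside the cross-section, 0.90 mm from the nearest boundary — within the 1.2 mm shell band (2 × 0.6).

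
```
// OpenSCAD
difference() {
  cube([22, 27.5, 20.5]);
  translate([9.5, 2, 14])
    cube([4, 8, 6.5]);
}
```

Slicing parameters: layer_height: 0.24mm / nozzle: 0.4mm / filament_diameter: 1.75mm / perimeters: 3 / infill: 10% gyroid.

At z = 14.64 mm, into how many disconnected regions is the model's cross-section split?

At z = 14.64 mm: the 22×27.5 cube contributes its full rectangle; the cube at (9.5, 2) (footprint 4×8) is included at this height; Subtracting the remaining from the first: starting from the 22×27.5 cube, the 4×8 cube at (9.5, 2) lies wholly inside it (removes its full 32.00 mm² and its 24.00 mm outline becomes a hole wall) — 1 connected region with 1 hole. The result has 1 disconnected region.

1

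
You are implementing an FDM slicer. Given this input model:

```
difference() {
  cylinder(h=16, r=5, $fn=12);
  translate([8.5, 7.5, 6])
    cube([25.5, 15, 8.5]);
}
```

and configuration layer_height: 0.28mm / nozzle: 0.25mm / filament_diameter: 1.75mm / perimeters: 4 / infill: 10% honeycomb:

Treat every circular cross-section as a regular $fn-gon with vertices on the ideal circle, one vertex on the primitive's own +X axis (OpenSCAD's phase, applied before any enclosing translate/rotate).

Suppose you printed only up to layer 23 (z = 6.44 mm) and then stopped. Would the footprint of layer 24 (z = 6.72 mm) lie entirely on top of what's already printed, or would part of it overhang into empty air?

Compare the two slices. At z = 6.44: the r=5 cylinder gives a regular 12-gon of circumradius 5 (constant along its height) (area = (12/2)·5.000²·sin(360°/12) = 75.00 mm²); the 25.5×15 cube at (8.5, 7.5) contributes its full rectangle (area 382.50 mm²); Subtracting the remaining from the first: starting from the r=5 cylinder (75.00 mm²), the 25.5×15 cube at (8.5, 7.5) misses the remaining region (no effect) — area = 75.00 mm². At z = 6.72: the r=5 cylinder contributes a regular 12-gon of circumradius 5 (area = (12/2)·5.000²·sin(360°/12) = 75.00 mm²); the cube at (8.5, 7.5) (footprint 25.5×15) is included at this height (area 382.50 mm²); Subtracting the remaining from the first: starting from the r=5 cylinder (75.00 mm²), the 25.5×15 cube at (8.5, 7.5) misses the remaining region (no effect) — area = 75.00 mm². Checking containment: the cross-section at z = 6.72 is a subset of the cross-section at z = 6.44.

entirely on top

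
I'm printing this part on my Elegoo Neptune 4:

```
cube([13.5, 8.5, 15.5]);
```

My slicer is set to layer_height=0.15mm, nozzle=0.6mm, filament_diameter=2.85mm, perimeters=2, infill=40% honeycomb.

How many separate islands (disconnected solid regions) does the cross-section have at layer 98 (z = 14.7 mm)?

At z = 14.7 mm: the cube (footprint 13.5×8.5) is included at this height. Overall, the cross-section is a single solid region. Island count = 1.

1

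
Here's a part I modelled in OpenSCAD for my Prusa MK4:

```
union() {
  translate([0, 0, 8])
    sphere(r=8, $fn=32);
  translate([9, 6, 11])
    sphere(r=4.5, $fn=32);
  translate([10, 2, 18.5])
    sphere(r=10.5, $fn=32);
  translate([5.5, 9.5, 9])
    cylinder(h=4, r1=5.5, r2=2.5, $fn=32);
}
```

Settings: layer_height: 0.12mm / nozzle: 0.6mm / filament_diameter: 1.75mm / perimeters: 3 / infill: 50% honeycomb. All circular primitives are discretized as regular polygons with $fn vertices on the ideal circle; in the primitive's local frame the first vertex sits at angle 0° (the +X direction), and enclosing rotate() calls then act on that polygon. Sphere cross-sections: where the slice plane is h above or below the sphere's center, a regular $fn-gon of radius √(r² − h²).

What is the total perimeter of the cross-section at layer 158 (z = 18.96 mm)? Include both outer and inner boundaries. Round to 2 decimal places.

65.80 mm

At z = 18.96 mm: the sphere does not reach this height (|z−center|=10.960 > r=8); the sphere at (9, 6) is absent (|z−center|=7.960 > r=4.5); the sphere at (10, 2): section is a regular 32-gon, circumradius = √(r²−h²) = √(10.5²−0.46²) = 10.490 (perimeter = 2·32·10.490·sin(180°/32) = 65.80 mm); the cone at (5.5, 9.5) is not intersected at this z (z outside [9, 13]); Merging all regions: only the r=10.5 sphere at (10, 2) is present, so the union is just that shape — boundary = 65.80 mm. Overall, the cross-section is a single solid region. Total boundary length (outer) = 65.80 mm.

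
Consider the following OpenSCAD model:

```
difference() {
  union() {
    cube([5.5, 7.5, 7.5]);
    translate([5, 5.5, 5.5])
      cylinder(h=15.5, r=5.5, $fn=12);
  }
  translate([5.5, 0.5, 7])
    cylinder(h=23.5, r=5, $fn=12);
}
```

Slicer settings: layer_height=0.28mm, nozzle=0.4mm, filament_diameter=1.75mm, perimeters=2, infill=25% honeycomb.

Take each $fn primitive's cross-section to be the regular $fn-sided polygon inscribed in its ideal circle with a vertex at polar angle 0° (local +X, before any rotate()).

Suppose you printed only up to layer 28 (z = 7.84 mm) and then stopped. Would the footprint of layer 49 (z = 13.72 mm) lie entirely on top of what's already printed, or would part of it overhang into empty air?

entirely on top

Compare the two slices. At z = 7.84: the cube is absent (z outside [0, 7.5]); the r=5.5 cylinder at (5, 5.5) contributes a regular 12-gon of circumradius 5.5 (area = (12/2)·5.500²·sin(360°/12) = 90.75 mm²); Combining (union): only the r=5.5 cylinder at (5, 5.5) is present, so the union is just that shape — area = 90.75 mm²; the cylinder at (5.5, 0.5): section is a regular 12-gon, circumradius r=5 (area = (12/2)·5.000²·sin(360°/12) = 75.00 mm²); Subtracting the remaining from the first: starting from the result so far (90.75 mm²), the r=5 cylinder at (5.5, 0.5) partially overlaps it — only the 33.20 mm² overlap (of its 75.00 mm²) is removed, clipping the outline — area = 57.55 mm². At z = 13.72: the cube does not reach this height (z outside [0, 7.5]); the cylinder at (5, 5.5): section is a regular 12-gon, circumradius r=5.5 (area = (12/2)·5.500²·sin(360°/12) = 90.75 mm²); Merging all regions: only the r=5.5 cylinder at (5, 5.5) is present, so the union is just that shape — area = 90.75 mm²; the cylinder at (5.5, 0.5): section is a regular 12-gon, circumradius r=5 (area = (12/2)·5.000²·sin(360°/12) = 75.00 mm²); After the difference (first − rest): starting from that combined region (90.75 mm²), the r=5 cylinder at (5.5, 0.5) partially overlaps it — only the 33.20 mm² overlap (of its 75.00 mm²) is removed, clipping the outline — area = 57.55 mm². Checking containment: the cross-section at z = 13.72 is a subset of the cross-section at z = 7.84.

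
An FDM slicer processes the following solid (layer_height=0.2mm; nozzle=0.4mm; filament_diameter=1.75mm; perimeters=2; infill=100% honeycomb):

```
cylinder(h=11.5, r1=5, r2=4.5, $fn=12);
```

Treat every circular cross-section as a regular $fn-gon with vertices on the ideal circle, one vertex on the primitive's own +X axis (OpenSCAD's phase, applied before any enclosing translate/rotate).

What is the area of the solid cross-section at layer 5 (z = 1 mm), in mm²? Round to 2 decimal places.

73.70 mm²

At z = 1 mm: the cone (r1=5→r2=4.5) has section circumradius 4.957 here — a regular 12-gon (area = (12/2)·4.957²·sin(360°/12) = 73.70 mm²). Overall, the cross-section is a single solid region. Net area = 73.70 mm².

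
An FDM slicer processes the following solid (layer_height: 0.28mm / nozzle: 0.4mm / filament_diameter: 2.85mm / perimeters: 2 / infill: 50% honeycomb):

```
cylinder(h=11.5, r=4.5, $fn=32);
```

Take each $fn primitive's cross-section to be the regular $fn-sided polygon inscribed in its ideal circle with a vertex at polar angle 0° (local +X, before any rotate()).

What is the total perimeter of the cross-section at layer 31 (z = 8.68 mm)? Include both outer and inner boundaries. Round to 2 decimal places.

28.23 mm

At z = 8.68 mm: the cylinder: section is a regular 32-gon, circumradius r=4.5 (perimeter = 2·32·4.500·sin(180°/32) = 28.23 mm). Overall, the cross-section is a single solid region. Total boundary length (outer) = 28.23 mm.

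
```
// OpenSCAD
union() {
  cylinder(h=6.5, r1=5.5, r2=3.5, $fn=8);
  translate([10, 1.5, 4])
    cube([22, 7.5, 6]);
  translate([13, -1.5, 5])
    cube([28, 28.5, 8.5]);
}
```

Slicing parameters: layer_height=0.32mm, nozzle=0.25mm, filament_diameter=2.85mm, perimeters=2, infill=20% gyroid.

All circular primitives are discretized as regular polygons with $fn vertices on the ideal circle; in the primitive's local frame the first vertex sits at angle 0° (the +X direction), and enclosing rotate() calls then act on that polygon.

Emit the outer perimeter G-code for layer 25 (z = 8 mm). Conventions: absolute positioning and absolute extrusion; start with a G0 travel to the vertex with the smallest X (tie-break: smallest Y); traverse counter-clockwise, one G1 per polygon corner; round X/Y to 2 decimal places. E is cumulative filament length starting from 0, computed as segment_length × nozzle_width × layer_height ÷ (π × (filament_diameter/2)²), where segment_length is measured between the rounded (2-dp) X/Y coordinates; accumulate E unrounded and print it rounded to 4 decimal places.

At z = 8 mm: the cone is absent (z outside [0, 6.5]); the cube at (10, 1.5) is present — its section is the full 22×7.5 rectangle; the 28×28.5 cube at (13, -1.5) contributes its full rectangle; Merging all regions: the regions partially overlap (shared area 142.50 mm²), so overlapping operands fuse into one piece — 1 connected region. The outline is a single polygon with 8 vertices. Extrusion per mm of travel: 0.25 × 0.32 / (π × 1.425²) = 0.012540. Accumulating E over each segment gives final E = 1.4923.

G0 X10.00 Y1.50 Z8.00
G1 X13.00 Y1.50 E0.0376
G1 X13.00 Y-1.50 E0.0752
G1 X41.00 Y-1.50 E0.4264
G1 X41.00 Y27.00 E0.7838
G1 X13.00 Y27.00 E1.1349
G1 X13.00 Y9.00 E1.3606
G1 X10.00 Y9.00 E1.3983
G1 X10.00 Y1.50 E1.4923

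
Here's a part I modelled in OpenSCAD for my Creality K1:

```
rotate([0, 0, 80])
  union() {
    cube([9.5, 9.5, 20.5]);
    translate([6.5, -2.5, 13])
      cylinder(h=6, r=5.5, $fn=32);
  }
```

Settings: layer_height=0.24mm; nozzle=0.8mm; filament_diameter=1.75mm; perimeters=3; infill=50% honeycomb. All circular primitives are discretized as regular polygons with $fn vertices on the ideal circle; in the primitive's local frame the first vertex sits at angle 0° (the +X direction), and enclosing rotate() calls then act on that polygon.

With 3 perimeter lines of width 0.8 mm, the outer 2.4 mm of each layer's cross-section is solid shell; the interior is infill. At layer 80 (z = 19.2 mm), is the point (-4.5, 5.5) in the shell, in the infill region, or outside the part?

At z = 19.2 mm: the cube is present — its section is the full 9.5×9.5 rectangle; the cylinder at (6.5, -2.5) is not intersected at this z (z outside [13, 19]); Combining (union): only the 9.5×9.5 cube is present, so the union is just that shape — 1 connected region; (rotated 80° about Z; rotation is an isometry so areas/perimeters/island counts are preserved). Overall, the cross-section is a single solid region. Undo the 80° rotation: the query point maps to (4.635, 5.387) in the un-rotated model frame. The nearest boundary edge runs (9.50, 9.50)→(0.00, 9.50); distance from the point to it = 4.11 mm. The point is inside the cross-section and 4.11 mm from the nearest boundary — more than the 2.4 mm shell width (3 × 0.8), so it's in the infill interior.

infill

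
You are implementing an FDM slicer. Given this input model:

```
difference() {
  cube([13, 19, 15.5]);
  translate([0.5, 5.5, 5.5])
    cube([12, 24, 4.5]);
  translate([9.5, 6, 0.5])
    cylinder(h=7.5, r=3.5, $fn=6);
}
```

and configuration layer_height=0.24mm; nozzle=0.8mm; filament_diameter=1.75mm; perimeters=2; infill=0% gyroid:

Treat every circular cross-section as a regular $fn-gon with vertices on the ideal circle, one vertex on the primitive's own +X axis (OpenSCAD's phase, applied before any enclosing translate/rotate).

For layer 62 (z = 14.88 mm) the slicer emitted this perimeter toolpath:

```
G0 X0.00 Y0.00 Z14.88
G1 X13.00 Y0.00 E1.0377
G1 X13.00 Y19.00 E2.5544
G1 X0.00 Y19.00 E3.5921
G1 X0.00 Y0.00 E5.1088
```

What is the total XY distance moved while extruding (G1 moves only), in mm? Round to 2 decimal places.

Sum the Euclidean lengths of each G1 segment: total = 64.00 mm.

64.00 mm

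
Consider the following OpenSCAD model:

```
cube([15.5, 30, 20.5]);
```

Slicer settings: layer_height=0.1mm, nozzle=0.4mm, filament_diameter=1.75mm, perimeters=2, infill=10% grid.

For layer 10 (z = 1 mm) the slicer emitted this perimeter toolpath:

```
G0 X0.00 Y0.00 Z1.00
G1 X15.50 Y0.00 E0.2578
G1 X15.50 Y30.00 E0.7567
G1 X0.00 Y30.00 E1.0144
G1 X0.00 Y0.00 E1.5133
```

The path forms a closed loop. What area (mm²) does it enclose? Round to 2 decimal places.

Apply the shoelace formula to the sequence of (X, Y) vertices; enclosed area = 465.00 mm².

465.00 mm²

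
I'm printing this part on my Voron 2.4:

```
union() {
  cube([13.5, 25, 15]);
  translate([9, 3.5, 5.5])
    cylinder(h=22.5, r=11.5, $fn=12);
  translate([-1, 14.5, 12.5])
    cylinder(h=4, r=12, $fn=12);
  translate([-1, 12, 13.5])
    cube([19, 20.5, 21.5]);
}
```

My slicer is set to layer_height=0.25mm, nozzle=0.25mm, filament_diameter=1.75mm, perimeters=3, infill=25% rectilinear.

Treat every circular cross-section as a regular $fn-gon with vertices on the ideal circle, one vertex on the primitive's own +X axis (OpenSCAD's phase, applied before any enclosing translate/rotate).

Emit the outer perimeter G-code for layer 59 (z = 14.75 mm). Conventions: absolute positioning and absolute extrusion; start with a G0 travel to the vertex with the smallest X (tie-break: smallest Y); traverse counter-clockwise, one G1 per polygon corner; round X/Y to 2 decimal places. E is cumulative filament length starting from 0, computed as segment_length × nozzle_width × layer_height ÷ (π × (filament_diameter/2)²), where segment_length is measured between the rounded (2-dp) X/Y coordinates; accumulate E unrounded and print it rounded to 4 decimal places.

At z = 14.75 mm: the cube (footprint 13.5×25) is included at this height; the r=11.5 cylinder at (9, 3.5) contributes a regular 12-gon of circumradius 11.5; the r=12 cylinder at (-1, 14.5) contributes a regular 12-gon of circumradius 12; the cube at (-1, 12) is present — its section is the full 19×20.5 rectangle; Taking the union: the regions partially overlap (shared area 582.72 mm²), so overlapping operands fuse into one piece — 1 connected region. The outline is a single polygon with 18 vertices. Extrusion per mm of travel: 0.25 × 0.25 / (π × 0.875²) = 0.025984. Accumulating E over each segment gives final E = 3.3280.

G0 X-13.00 Y14.50 Z14.75
G1 X-11.39 Y8.50 E0.1614
G1 X-7.00 Y4.11 E0.3227
G1 X-2.33 Y2.86 E0.4484
G1 X-0.96 Y-2.25 E0.5858
G1 X3.25 Y-6.46 E0.7405
G1 X9.00 Y-8.00 E0.8952
G1 X14.75 Y-6.46 E1.0499
G1 X18.96 Y-2.25 E1.2046
G1 X20.50 Y3.50 E1.3593
G1 X18.96 Y9.25 E1.5140
G1 X16.21 Y12.00 E1.6150
G1 X18.00 Y12.00 E1.6615
G1 X18.00 Y32.50 E2.1942
G1 X-1.00 Y32.50 E2.6879
G1 X-1.00 Y26.50 E2.8438
G1 X-7.00 Y24.89 E3.0052
G1 X-11.39 Y20.50 E3.1666
G1 X-13.00 Y14.50 E3.3280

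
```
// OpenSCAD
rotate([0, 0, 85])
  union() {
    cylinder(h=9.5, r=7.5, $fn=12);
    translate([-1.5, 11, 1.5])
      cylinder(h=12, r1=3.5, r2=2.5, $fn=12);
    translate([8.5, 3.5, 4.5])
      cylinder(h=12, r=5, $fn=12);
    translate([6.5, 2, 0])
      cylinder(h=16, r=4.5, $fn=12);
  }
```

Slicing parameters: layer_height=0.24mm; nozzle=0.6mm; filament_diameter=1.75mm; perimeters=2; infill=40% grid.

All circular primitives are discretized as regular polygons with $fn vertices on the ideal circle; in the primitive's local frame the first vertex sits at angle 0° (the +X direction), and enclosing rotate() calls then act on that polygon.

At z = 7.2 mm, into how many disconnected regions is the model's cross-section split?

2

At z = 7.2 mm: the r=7.5 cylinder gives a regular 12-gon of circumradius 7.5 (constant along its height); the cone at (-1.5, 11) (r1=3.5→r2=2.5) has section circumradius 3.025 here — a regular 12-gon; the r=5 cylinder at (8.5, 3.5) gives a regular 12-gon of circumradius 5 (constant along its height); the r=4.5 cylinder at (6.5, 2) gives a regular 12-gon of circumradius 4.5 (constant along its height); Merging all regions: the regions partially overlap (shared area 75.41 mm²), so overlapping operands fuse into one piece — 2 connected regions; (rotated 85° about Z; rotation is an isometry so areas/perimeters/island counts are preserved). The result has 2 disconnected regions.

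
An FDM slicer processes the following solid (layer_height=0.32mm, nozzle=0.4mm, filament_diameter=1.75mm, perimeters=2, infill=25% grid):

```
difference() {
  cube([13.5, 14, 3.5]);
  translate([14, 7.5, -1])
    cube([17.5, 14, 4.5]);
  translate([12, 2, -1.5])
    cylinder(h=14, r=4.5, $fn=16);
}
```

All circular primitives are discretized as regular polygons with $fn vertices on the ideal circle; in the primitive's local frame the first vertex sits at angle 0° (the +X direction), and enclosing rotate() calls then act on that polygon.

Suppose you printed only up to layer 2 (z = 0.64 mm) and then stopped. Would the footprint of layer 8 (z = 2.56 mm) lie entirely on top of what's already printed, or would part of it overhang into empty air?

entirely on top

Compare the two slices. At z = 0.64: the cube (footprint 13.5×14) is included at this height (area 189.00 mm²); the cube at (14, 7.5) (footprint 17.5×14) is included at this height (area 245.00 mm²); the r=4.5 cylinder at (12, 2) gives a regular 16-gon of circumradius 4.5 (constant along its height) (area = (16/2)·4.500²·sin(360°/16) = 61.99 mm²); Subtracting the remaining from the first: starting from the 13.5×14 cube (189.00 mm²), the 17.5×14 cube at (14, 7.5) misses the remaining region (no effect); the r=4.5 cylinder at (12, 2) partially overlaps it — only the 33.61 mm² overlap (of its 61.99 mm²) is removed, clipping the outline — area = 155.39 mm². At z = 2.56: the 13.5×14 cube contributes its full rectangle (area 189.00 mm²); the cube at (14, 7.5) is present — its section is the full 17.5×14 rectangle (area 245.00 mm²); the r=4.5 cylinder at (12, 2) contributes a regular 16-gon of circumradius 4.5 (area = (16/2)·4.500²·sin(360°/16) = 61.99 mm²); Subtracting the remaining from the first: starting from the 13.5×14 cube (189.00 mm²), the 17.5×14 cube at (14, 7.5) misses the remaining region (no effect); the r=4.5 cylinder at (12, 2) partially overlaps it — only the 33.61 mm² overlap (of its 61.99 mm²) is removed, clipping the outline — area = 155.39 mm². Checking containment: the cross-section at z = 2.56 is a subset of the cross-section at z = 0.64.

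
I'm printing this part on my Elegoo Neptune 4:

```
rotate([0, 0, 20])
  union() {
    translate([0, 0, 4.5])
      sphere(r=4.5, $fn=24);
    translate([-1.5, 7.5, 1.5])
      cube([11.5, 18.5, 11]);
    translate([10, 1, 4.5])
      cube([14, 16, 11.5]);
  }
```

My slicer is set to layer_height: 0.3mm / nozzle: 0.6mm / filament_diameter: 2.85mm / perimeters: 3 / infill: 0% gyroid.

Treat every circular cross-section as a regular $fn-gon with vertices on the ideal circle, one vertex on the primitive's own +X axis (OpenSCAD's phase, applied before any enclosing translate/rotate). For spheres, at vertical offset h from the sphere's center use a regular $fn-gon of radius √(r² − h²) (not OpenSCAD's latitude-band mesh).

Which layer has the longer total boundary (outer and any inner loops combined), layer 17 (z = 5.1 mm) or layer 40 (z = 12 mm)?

Layer 17 (z = 5.1): the r=4.5 sphere contributes a regular 24-gon of circumradius √(4.5²−0.6²) = 4.460 (perimeter = 2·24·4.460·sin(180°/24) = 27.94 mm); the cube at (-1.5, 7.5) (footprint 11.5×18.5) is included at this height (perimeter 60.00 mm); the cube at (10, 1) is present — its section is the full 14×16 rectangle (perimeter 60.00 mm); Merging all regions: the 3 present regions share edge segments without overlapping in area, so areas simply add but the touching pieces fuse into one outline (the shared edge portions become interior and drop out of the boundary) — boundary = 128.94 mm; (whole slice rotated 20° about Z — lengths, areas and connectivity unchanged). So its perimeter = 128.94 mm. Layer 40 (z = 12): the sphere is absent (|z−center|=7.500 > r=4.5); the 11.5×18.5 cube at (-1.5, 7.5) contributes its full rectangle (perimeter 60.00 mm); the 14×16 cube at (10, 1) contributes its full rectangle (perimeter 60.00 mm); Taking the union: the 2 present regions share edge segments without overlapping in area, so areas simply add but the touching pieces fuse into one outline (the shared edge portions become interior and drop out of the boundary) — boundary = 101.00 mm; (whole slice rotated 20° about Z — lengths, areas and connectivity unchanged). So its perimeter = 101.00 mm. Layer 17 is larger (128.94 vs 101.00 mm).

layer 17 (z = 5.1 mm)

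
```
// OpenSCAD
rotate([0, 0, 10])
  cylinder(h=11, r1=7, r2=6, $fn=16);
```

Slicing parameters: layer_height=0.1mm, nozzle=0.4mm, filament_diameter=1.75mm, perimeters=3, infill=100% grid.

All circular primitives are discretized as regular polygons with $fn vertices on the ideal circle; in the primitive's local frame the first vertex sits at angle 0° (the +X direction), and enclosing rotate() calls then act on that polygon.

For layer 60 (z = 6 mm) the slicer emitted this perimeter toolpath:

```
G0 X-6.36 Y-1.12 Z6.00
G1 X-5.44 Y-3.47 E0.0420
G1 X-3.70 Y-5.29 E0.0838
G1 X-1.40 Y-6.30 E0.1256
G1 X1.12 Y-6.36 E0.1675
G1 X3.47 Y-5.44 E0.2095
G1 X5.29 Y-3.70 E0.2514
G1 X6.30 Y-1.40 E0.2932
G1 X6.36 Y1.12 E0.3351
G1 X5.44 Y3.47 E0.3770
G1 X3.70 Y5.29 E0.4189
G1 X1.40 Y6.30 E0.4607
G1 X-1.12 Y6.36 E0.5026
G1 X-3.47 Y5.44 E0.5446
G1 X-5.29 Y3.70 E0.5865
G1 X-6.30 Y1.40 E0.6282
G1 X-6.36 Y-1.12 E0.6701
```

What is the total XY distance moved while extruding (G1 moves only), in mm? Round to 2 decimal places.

Sum the Euclidean lengths of each G1 segment: total = 40.30 mm.

40.30 mm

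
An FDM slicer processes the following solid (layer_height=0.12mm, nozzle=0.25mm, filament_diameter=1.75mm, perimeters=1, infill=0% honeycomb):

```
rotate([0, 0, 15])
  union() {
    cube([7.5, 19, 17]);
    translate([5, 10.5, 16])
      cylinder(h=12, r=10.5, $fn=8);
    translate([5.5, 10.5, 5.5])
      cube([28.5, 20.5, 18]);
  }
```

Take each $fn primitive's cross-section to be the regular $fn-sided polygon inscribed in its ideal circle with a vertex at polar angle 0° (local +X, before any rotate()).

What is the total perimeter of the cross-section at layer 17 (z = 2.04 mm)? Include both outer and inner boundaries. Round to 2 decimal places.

53.00 mm

At z = 2.04 mm: the cube (footprint 7.5×19) is included at this height (perimeter 53.00 mm); the cylinder at (5, 10.5) is absent (z outside [16, 28]); the cube at (5.5, 10.5) is absent (z outside [5.5, 23.5]); Combining (union): only the 7.5×19 cube is present, so the union is just that shape — boundary = 53.00 mm; (whole slice rotated 15° about Z — lengths, areas and connectivity unchanged). Overall, the cross-section is a single solid region. Total boundary length (outer) = 53.00 mm.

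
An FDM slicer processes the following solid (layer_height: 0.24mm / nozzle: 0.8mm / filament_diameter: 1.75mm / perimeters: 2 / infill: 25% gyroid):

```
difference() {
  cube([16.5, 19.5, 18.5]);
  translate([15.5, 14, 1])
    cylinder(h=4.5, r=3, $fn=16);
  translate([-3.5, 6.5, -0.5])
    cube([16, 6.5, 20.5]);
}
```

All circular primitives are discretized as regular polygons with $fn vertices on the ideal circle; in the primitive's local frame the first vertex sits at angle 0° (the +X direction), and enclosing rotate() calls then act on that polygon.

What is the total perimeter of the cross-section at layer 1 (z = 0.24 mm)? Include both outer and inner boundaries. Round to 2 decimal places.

At z = 0.24 mm: the cube is present — its section is the full 16.5×19.5 rectangle (perimeter 72.00 mm); the cylinder at (15.5, 14) is not intersected at this z (z outside [1, 5.5]); the cube at (-3.5, 6.5) is present — its section is the full 16×6.5 rectangle (perimeter 45.00 mm); Subtracting the remaining from the first: starting from the 16.5×19.5 cube, the 16×6.5 cube at (-3.5, 6.5) partially overlaps it — only the 81.25 mm² overlap (of its 104.00 mm²) is removed, clipping the outline — boundary = 97.00 mm. Overall, the cross-section is a single solid region. Total boundary length (outer) = 97.00 mm.

97.00 mm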